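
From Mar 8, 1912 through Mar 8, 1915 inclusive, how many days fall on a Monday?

157 Mondays

Mar 8, 1912 is a Friday.
That's 1096 days from start to end, counting both.
1096 = 7 × 156 + 4, so there are 156 full weeks plus 4 extra days.
Each full week contributes one Monday: 156 so far.
The 4 extra days are Friday, Saturday, Sunday, Monday — 1 of them qualifies.
Total: 156 + 1 = 157.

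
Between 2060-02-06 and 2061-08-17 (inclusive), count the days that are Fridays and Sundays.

160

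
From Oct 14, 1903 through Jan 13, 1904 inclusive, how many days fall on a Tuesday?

Oct 14, 1903 is a Wednesday.
That's 92 days from start to end, counting both.
92 = 7 × 13 + 1, so there are 13 full weeks plus 1 extra day.
Each full week contributes one Tuesday: 13 so far.
The 1 extra day is Wednesday — none qualify.
Total: 13 + 0 = 13.

13 Tuesdays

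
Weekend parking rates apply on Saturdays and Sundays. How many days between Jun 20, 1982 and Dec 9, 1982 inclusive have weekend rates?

Jun 20, 1982 is a Sunday.
That's 173 days from start to end, counting both.
173 = 7 × 24 + 5, so there are 24 full weeks plus 5 extra days.
Each full week contributes 2 weekend days (Sat, Sun): 24 × 2 = 48.
The 5 extra days are Sunday, Monday, Tuesday, Wednesday, Thursday — 1 of them qualifies.
Total: 48 + 1 = 49.

49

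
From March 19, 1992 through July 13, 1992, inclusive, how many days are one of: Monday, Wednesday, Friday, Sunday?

March 19, 1992 is a Thursday.
That's 117 days from start to end, counting both.
117 = 7 × 16 + 5, so there are 16 full weeks plus 5 extra days.
Each full week contributes 4 days from the set (Mon, Wed, Fri, Sun): 16 × 4 = 64.
The 5 extra days are Thu, Fri, Sat, Sun, Mon — 3 of them qualify.
Total: 64 + 3 = 67.

67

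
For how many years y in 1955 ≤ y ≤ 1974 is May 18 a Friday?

Day of week of May 18 in each year:
1955: Wed, 1956: Fri ✓, 1957: Sat, 1958: Sun, 1959: Mon, 1960: Wed, 1961: Thu, 1962: Fri ✓, 1963: Sat, 1964: Mon, 1965: Tue, 1966: Wed, 1967: Thu, 1968: Sat, 1969: Sun, 1970: Mon, 1971: Tue, 1972: Thu, 1973: Fri ✓, 1974: Sat
Fridays: 1956, 1962, 1973.

3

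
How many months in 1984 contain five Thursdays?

4

A month has five Thursdays exactly when Thursday falls within its first (length − 28) days.
Jan: 31 days, starts Sun → 5 of Sun, Mon, Tue
Feb: 29 days, starts Wed → 5 of Wed
Mar: 31 days, starts Thu → 5 of Thu, Fri, Sat ✓
Apr: 30 days, starts Sun → 5 of Sun, Mon
May: 31 days, starts Tue → 5 of Tue, Wed, Thu ✓
Jun: 30 days, starts Fri → 5 of Fri, Sat
Jul: 31 days, starts Sun → 5 of Sun, Mon, Tue
Aug: 31 days, starts Wed → 5 of Wed, Thu, Fri ✓
Sep: 30 days, starts Sat → 5 of Sat, Sun
Oct: 31 days, starts Mon → 5 of Mon, Tue, Wed
Nov: 30 days, starts Thu → 5 of Thu, Fri ✓
Dec: 31 days, starts Sat → 5 of Sat, Sun, Mon
Months with five Thursdays: Mar, May, Aug, Nov.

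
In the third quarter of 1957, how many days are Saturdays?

13

Jul 1, 1957 is a Monday.
That's 92 days from start to end, counting both.
92 = 7 × 13 + 1, so there are 13 full weeks plus 1 extra day.
Each full week contributes one Saturday: 13 so far.
The 1 extra day is Mon — none qualify.
Total: 13 + 0 = 13.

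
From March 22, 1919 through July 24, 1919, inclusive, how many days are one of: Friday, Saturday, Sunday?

53

March 22, 1919 is a Saturday.
The range spans 125 days (inclusive of both endpoints).
125 = 7 × 17 + 6, so there are 17 full weeks plus 6 extra days.
Each full week contributes 3 days from the set (Fri, Sat, Sun): 17 × 3 = 51.
The 6 extra days are Sat, Sun, Mon, Tue, Wed, Thu — 2 of them qualify.
Total: 51 + 2 = 53.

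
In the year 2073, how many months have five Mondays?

4

A month has five Mondays exactly when Monday falls within its first (length − 28) days.
Jan: 31 days, starts Sun → 5 of Sun, Mon, Tue ✓
Feb: 28 days, starts Wed → 5 of (none)
Mar: 31 days, starts Wed → 5 of Wed, Thu, Fri
Apr: 30 days, starts Sat → 5 of Sat, Sun
May: 31 days, starts Mon → 5 of Mon, Tue, Wed ✓
Jun: 30 days, starts Thu → 5 of Thu, Fri
Jul: 31 days, starts Sat → 5 of Sat, Sun, Mon ✓
Aug: 31 days, starts Tue → 5 of Tue, Wed, Thu
Sep: 30 days, starts Fri → 5 of Fri, Sat
Oct: 31 days, starts Sun → 5 of Sun, Mon, Tue ✓
Nov: 30 days, starts Wed → 5 of Wed, Thu
Dec: 31 days, starts Fri → 5 of Fri, Sat, Sun
Months with five Mondays: Jan, May, Jul, Oct.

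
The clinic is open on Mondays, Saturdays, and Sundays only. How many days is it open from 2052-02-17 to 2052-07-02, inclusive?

60

2052-02-17 is a Saturday.
From 2052-02-17 to 2052-07-02 is 137 days inclusive.
137 = 7 × 19 + 4, so there are 19 full weeks plus 4 extra days.
Each full week contributes 3 days from the set (Mon, Sat, Sun): 19 × 3 = 57.
The 4 extra days are Saturday, Sunday, Monday, Tuesday — 3 of them qualify.
Total: 57 + 3 = 60.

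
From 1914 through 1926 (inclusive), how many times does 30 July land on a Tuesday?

Day of week of July 30 in each year:
1914: Thu, 1915: Fri, 1916: Sun, 1917: Mon, 1918: Tue ✓, 1919: Wed, 1920: Fri, 1921: Sat, 1922: Sun, 1923: Mon, 1924: Wed, 1925: Thu, 1926: Fri
Tuesdays: 1918.

1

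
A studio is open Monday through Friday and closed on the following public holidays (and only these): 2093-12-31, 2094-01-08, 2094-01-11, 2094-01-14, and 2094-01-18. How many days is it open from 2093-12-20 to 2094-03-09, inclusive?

52 business days

2093-12-20 is a Sunday.
The range spans 80 days (inclusive of both endpoints).
80 = 7 × 11 + 3, so there are 11 full weeks plus 3 extra days.
Each full week contributes 5 weekdays (Mon–Fri): 11 × 5 = 55.
The 3 extra days are Sunday, Monday, Tuesday — 2 of them qualify.
Total: 55 + 2 = 57.
Holidays: 2093-12-31 (Thu); 2094-01-08 (Fri); 2094-01-11 (Mon); 2094-01-14 (Thu); 2094-01-18 (Mon).
All 5 holidays fall on weekdays, so subtract 5.
Business days: 57 − 5 = 52.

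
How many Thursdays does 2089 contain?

52

Jan 1, 2089 is a Saturday.
From Jan 1, 2089 to Dec 31, 2089 is 365 days inclusive.
365 = 7 × 52 + 1, so there are 52 full weeks plus 1 extra day.
Each full week contributes one Thursday: 52 so far.
The 1 extra day is Sat — none qualify.
Total: 52 + 0 = 52.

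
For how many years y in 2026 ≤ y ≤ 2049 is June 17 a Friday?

Day of week of June 17 in each year:
2026: Wed, 2027: Thu, 2028: Sat, 2029: Sun, 2030: Mon, 2031: Tue, 2032: Thu, 2033: Fri ✓, 2034: Sat, 2035: Sun, 2036: Tue, 2037: Wed, 2038: Thu, 2039: Fri ✓, 2040: Sun, 2041: Mon, 2042: Tue, 2043: Wed, 2044: Fri ✓, 2045: Sat, 2046: Sun, 2047: Mon, 2048: Wed, 2049: Thu
Fridays: 2033, 2039, 2044.

3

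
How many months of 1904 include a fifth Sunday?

4

A month has five Sundays exactly when Sunday falls within its first (length − 28) days.
Jan: 31 days, starts Fri → 5 of Fri, Sat, Sun ✓
Feb: 29 days, starts Mon → 5 of Mon
Mar: 31 days, starts Tue → 5 of Tue, Wed, Thu
Apr: 30 days, starts Fri → 5 of Fri, Sat
May: 31 days, starts Sun → 5 of Sun, Mon, Tue ✓
Jun: 30 days, starts Wed → 5 of Wed, Thu
Jul: 31 days, starts Fri → 5 of Fri, Sat, Sun ✓
Aug: 31 days, starts Mon → 5 of Mon, Tue, Wed
Sep: 30 days, starts Thu → 5 of Thu, Fri
Oct: 31 days, starts Sat → 5 of Sat, Sun, Mon ✓
Nov: 30 days, starts Tue → 5 of Tue, Wed
Dec: 31 days, starts Thu → 5 of Thu, Fri, Sat
Months with five Sundays: Jan, May, Jul, Oct.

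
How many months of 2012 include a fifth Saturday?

A month has five Saturdays exactly when Saturday falls within its first (length − 28) days.
Jan: 31 days, starts Sun → 5 of Sun, Mon, Tue
Feb: 29 days, starts Wed → 5 of Wed
Mar: 31 days, starts Thu → 5 of Thu, Fri, Sat ✓
Apr: 30 days, starts Sun → 5 of Sun, Mon
May: 31 days, starts Tue → 5 of Tue, Wed, Thu
Jun: 30 days, starts Fri → 5 of Fri, Sat ✓
Jul: 31 days, starts Sun → 5 of Sun, Mon, Tue
Aug: 31 days, starts Wed → 5 of Wed, Thu, Fri
Sep: 30 days, starts Sat → 5 of Sat, Sun ✓
Oct: 31 days, starts Mon → 5 of Mon, Tue, Wed
Nov: 30 days, starts Thu → 5 of Thu, Fri
Dec: 31 days, starts Sat → 5 of Sat, Sun, Mon ✓
Months with five Saturdays: Mar, Jun, Sep, Dec.

4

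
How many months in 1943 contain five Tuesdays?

A month has five Tuesdays exactly when Tuesday falls within its first (length − 28) days.
Jan: 31 days, starts Fri → 5 of Fri, Sat, Sun
Feb: 28 days, starts Mon → 5 of (none)
Mar: 31 days, starts Mon → 5 of Mon, Tue, Wed ✓
Apr: 30 days, starts Thu → 5 of Thu, Fri
May: 31 days, starts Sat → 5 of Sat, Sun, Mon
Jun: 30 days, starts Tue → 5 of Tue, Wed ✓
Jul: 31 days, starts Thu → 5 of Thu, Fri, Sat
Aug: 31 days, starts Sun → 5 of Sun, Mon, Tue ✓
Sep: 30 days, starts Wed → 5 of Wed, Thu
Oct: 31 days, starts Fri → 5 of Fri, Sat, Sun
Nov: 30 days, starts Mon → 5 of Mon, Tue ✓
Dec: 31 days, starts Wed → 5 of Wed, Thu, Fri
Months with five Tuesdays: Mar, Jun, Aug, Nov.

4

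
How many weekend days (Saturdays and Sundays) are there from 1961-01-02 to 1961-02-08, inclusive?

1961-01-02 is a Monday.
The range spans 38 days (inclusive of both endpoints).
38 = 7 × 5 + 3, so there are 5 full weeks plus 3 extra days.
Each full week contributes 2 weekend days (Sat, Sun): 5 × 2 = 10.
The 3 extra days are Monday, Tuesday, Wednesday — none qualify.
Total: 10 + 0 = 10.

10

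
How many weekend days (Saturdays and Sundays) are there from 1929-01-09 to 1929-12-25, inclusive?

100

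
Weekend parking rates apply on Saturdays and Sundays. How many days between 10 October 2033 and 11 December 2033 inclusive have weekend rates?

18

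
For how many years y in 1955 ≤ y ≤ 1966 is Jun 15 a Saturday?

2

Day of week of June 15 in each year:
1955: Wed, 1956: Fri, 1957: Sat ✓, 1958: Sun, 1959: Mon, 1960: Wed, 1961: Thu, 1962: Fri, 1963: Sat ✓, 1964: Mon, 1965: Tue, 1966: Wed
Saturdays: 1957, 1963.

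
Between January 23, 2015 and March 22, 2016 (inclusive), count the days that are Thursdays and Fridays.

121

January 23, 2015 is a Friday.
That's 425 days from start to end, counting both.
425 = 7 × 60 + 5, so there are 60 full weeks plus 5 extra days.
Each full week contributes 2 days from the set (Thu, Fri): 60 × 2 = 120.
The 5 extra days are Fri, Sat, Sun, Mon, Tue — 1 of them qualifies.
Total: 120 + 1 = 121.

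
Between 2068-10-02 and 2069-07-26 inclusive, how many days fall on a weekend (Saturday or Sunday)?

84

2068-10-02 is a Tuesday.
The range spans 298 days (inclusive of both endpoints).
298 = 7 × 42 + 4, so there are 42 full weeks plus 4 extra days.
Each full week contributes 2 weekend days (Sat, Sun): 42 × 2 = 84.
The 4 extra days are Tue, Wed, Thu, Fri — none qualify.
Total: 84 + 0 = 84.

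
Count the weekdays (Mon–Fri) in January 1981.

22

1 January 1981 is a Thursday.
From 1 January 1981 to 31 January 1981 is 31 days inclusive.
31 = 7 × 4 + 3, so there are 4 full weeks plus 3 extra days.
Each full week contributes 5 weekdays (Mon–Fri): 4 × 5 = 20.
The 3 extra days are Thursday, Friday, Saturday — 2 of them qualify.
Total: 20 + 2 = 22.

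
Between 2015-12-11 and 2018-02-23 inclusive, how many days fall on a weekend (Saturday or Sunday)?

230

2015-12-11 is a Friday.
From 2015-12-11 to 2018-02-23 is 806 days inclusive.
806 = 7 × 115 + 1, so there are 115 full weeks plus 1 extra day.
Each full week contributes 2 weekend days (Sat, Sun): 115 × 2 = 230.
The 1 extra day is Friday — none qualify.
Total: 230 + 0 = 230.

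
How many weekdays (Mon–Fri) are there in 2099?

1 January 2099 is a Thursday.
The range spans 365 days (inclusive of both endpoints).
365 = 7 × 52 + 1, so there are 52 full weeks plus 1 extra day.
Each full week contributes 5 weekdays (Mon–Fri): 52 × 5 = 260.
The 1 extra day is Thursday — 1 of them qualifies.
Total: 260 + 1 = 261.

261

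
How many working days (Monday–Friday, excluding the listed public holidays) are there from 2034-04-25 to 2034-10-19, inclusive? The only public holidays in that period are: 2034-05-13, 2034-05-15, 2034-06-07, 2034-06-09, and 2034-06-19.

124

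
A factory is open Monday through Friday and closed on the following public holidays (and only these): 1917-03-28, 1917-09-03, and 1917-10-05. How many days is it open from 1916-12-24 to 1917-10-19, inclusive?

212

1916-12-24 is a Sunday.
That's 300 days from start to end, counting both.
300 = 7 × 42 + 6, so there are 42 full weeks plus 6 extra days.
Each full week contributes 5 weekdays (Mon–Fri): 42 × 5 = 210.
The 6 extra days are Sunday, Monday, Tuesday, Wednesday, Thursday, Friday — 5 of them qualify.
Total: 210 + 5 = 215.
Holidays: 1917-03-28 (Wed); 1917-09-03 (Mon); 1917-10-05 (Fri).
All 3 holidays fall on weekdays, so subtract 3.
Business days: 215 − 3 = 212.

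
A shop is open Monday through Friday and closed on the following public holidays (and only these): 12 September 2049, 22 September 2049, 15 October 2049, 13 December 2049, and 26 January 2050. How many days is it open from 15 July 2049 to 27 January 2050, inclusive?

15 July 2049 is a Thursday.
The range spans 197 days (inclusive of both endpoints).
197 = 7 × 28 + 1, so there are 28 full weeks plus 1 extra day.
Each full week contributes 5 weekdays (Mon–Fri): 28 × 5 = 140.
The 1 extra day is Thursday — 1 of them qualifies.
Total: 140 + 1 = 141.
Holidays: 12 September 2049 (Sun); 22 September 2049 (Wed); 15 October 2049 (Fri); 13 December 2049 (Mon); 26 January 2050 (Wed).
4 of the 5 holidays fall on weekdays; the rest are weekends and were already excluded.
Business days: 141 − 4 = 137.

137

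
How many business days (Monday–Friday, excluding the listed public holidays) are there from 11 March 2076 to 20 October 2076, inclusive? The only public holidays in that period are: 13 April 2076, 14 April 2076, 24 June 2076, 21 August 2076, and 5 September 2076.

156 business days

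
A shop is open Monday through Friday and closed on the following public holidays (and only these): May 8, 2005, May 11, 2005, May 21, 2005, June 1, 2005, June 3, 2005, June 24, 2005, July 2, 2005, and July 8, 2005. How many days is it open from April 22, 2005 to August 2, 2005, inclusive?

April 22, 2005 is a Friday.
From April 22, 2005 to August 2, 2005 is 103 days inclusive.
103 = 7 × 14 + 5, so there are 14 full weeks plus 5 extra days.
Each full week contributes 5 weekdays (Mon–Fri): 14 × 5 = 70.
The 5 extra days are Friday, Saturday, Sunday, Monday, Tuesday — 3 of them qualify.
Total: 70 + 3 = 73.
Holidays: May 8, 2005 (Sun); May 11, 2005 (Wed); May 21, 2005 (Sat); June 1, 2005 (Wed); June 3, 2005 (Fri); June 24, 2005 (Fri); July 2, 2005 (Sat); July 8, 2005 (Fri).
5 of the 8 holidays fall on weekdays; the rest are weekends and were already excluded.
Business days: 73 − 5 = 68.

68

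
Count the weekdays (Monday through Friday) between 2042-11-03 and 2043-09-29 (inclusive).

237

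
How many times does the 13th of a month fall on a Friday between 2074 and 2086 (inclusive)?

22

Friday-the-13ths by year:
2074: Apr, Jul
2075: Sep, Dec
2076: Mar, Nov
2077: Aug
2078: May
2079: Jan, Oct
2080: Sep, Dec
2081: Jun
2082: Feb, Mar, Nov
2083: Aug
2084: Oct
2085: Apr, Jul
2086: Sep, Dec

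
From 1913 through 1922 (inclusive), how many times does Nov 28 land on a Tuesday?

Day of week of November 28 in each year:
1913: Fri, 1914: Sat, 1915: Sun, 1916: Tue ✓, 1917: Wed, 1918: Thu, 1919: Fri, 1920: Sun, 1921: Mon, 1922: Tue ✓
Tuesdays: 1916, 1922.

2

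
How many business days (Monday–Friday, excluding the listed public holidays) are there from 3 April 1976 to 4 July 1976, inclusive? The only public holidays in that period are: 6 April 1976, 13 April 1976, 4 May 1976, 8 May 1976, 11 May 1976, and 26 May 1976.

3 April 1976 is a Saturday.
The range spans 93 days (inclusive of both endpoints).
93 = 7 × 13 + 2, so there are 13 full weeks plus 2 extra days.
Each full week contributes 5 weekdays (Mon–Fri): 13 × 5 = 65.
The 2 extra days are Sat, Sun — none qualify.
Total: 65 + 0 = 65.
Holidays: 6 April 1976 (Tue); 13 April 1976 (Tue); 4 May 1976 (Tue); 8 May 1976 (Sat); 11 May 1976 (Tue); 26 May 1976 (Wed).
5 of the 6 holidays fall on weekdays; the rest are weekends and were already excluded.
Business days: 65 − 5 = 60.

60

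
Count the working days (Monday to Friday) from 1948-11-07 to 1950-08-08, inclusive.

457

1948-11-07 is a Sunday.
That's 640 days from start to end, counting both.
640 = 7 × 91 + 3, so there are 91 full weeks plus 3 extra days.
Each full week contributes 5 weekdays (Mon–Fri): 91 × 5 = 455.
The 3 extra days are Sunday, Monday, Tuesday — 2 of them qualify.
Total: 455 + 2 = 457.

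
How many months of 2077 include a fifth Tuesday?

A month has five Tuesdays exactly when Tuesday falls within its first (length − 28) days.
Jan: 31 days, starts Fri → 5 of Fri, Sat, Sun
Feb: 28 days, starts Mon → 5 of (none)
Mar: 31 days, starts Mon → 5 of Mon, Tue, Wed ✓
Apr: 30 days, starts Thu → 5 of Thu, Fri
May: 31 days, starts Sat → 5 of Sat, Sun, Mon
Jun: 30 days, starts Tue → 5 of Tue, Wed ✓
Jul: 31 days, starts Thu → 5 of Thu, Fri, Sat
Aug: 31 days, starts Sun → 5 of Sun, Mon, Tue ✓
Sep: 30 days, starts Wed → 5 of Wed, Thu
Oct: 31 days, starts Fri → 5 of Fri, Sat, Sun
Nov: 30 days, starts Mon → 5 of Mon, Tue ✓
Dec: 31 days, starts Wed → 5 of Wed, Thu, Fri
Months with five Tuesdays: Mar, Jun, Aug, Nov.

4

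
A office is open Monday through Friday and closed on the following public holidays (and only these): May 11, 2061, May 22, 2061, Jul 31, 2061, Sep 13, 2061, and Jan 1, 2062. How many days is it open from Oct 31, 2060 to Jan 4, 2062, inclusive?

306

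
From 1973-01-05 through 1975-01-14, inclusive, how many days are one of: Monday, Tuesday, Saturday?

318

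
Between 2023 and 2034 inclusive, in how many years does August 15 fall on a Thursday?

2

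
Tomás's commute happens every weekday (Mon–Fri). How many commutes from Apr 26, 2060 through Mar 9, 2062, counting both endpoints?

489 weekdays

Apr 26, 2060 is a Monday.
The range spans 683 days (inclusive of both endpoints).
683 = 7 × 97 + 4, so there are 97 full weeks plus 4 extra days.
Each full week contributes 5 weekdays (Mon–Fri): 97 × 5 = 485.
The 4 extra days are Monday, Tuesday, Wednesday, Thursday — 4 of them qualify.
Total: 485 + 4 = 489.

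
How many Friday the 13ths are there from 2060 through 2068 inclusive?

16

Friday-the-13ths by year:
2060: Feb, Aug
2061: May
2062: Jan, Oct
2063: Apr, Jul
2064: Jun
2065: Feb, Mar, Nov
2066: Aug
2067: May
2068: Jan, Apr, Jul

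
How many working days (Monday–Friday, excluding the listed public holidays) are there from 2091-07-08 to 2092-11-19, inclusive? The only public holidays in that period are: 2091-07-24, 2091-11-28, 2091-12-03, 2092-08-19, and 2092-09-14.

2091-07-08 is a Sunday.
The range spans 501 days (inclusive of both endpoints).
501 = 7 × 71 + 4, so there are 71 full weeks plus 4 extra days.
Each full week contributes 5 weekdays (Mon–Fri): 71 × 5 = 355.
The 4 extra days are Sun, Mon, Tue, Wed — 3 of them qualify.
Total: 355 + 3 = 358.
Holidays: 2091-07-24 (Tue); 2091-11-28 (Wed); 2091-12-03 (Mon); 2092-08-19 (Tue); 2092-09-14 (Sun).
4 of the 5 holidays fall on weekdays; the rest are weekends and were already excluded.
Business days: 358 − 4 = 354.

354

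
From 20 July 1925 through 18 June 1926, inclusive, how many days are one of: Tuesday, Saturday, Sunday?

142

20 July 1925 is a Monday.
From 20 July 1925 to 18 June 1926 is 334 days inclusive.
334 = 7 × 47 + 5, so there are 47 full weeks plus 5 extra days.
Each full week contributes 3 days from the set (Tue, Sat, Sun): 47 × 3 = 141.
The 5 extra days are Mon, Tue, Wed, Thu, Fri — 1 of them qualifies.
Total: 141 + 1 = 142.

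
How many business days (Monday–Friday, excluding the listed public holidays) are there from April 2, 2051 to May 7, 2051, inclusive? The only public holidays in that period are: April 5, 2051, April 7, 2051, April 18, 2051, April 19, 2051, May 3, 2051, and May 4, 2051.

April 2, 2051 is a Sunday.
That's 36 days from start to end, counting both.
36 = 7 × 5 + 1, so there are 5 full weeks plus 1 extra day.
Each full week contributes 5 weekdays (Mon–Fri): 5 × 5 = 25.
The 1 extra day is Sun — none qualify.
Total: 25 + 0 = 25.
Holidays: April 5, 2051 (Wed); April 7, 2051 (Fri); April 18, 2051 (Tue); April 19, 2051 (Wed); May 3, 2051 (Wed); May 4, 2051 (Thu).
All 6 holidays fall on weekdays, so subtract 6.
Business days: 25 − 6 = 19.

19 business days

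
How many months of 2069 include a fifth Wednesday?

4

A month has five Wednesdays exactly when Wednesday falls within its first (length − 28) days.
Jan: 31 days, starts Tue → 5 of Tue, Wed, Thu ✓
Feb: 28 days, starts Fri → 5 of (none)
Mar: 31 days, starts Fri → 5 of Fri, Sat, Sun
Apr: 30 days, starts Mon → 5 of Mon, Tue
May: 31 days, starts Wed → 5 of Wed, Thu, Fri ✓
Jun: 30 days, starts Sat → 5 of Sat, Sun
Jul: 31 days, starts Mon → 5 of Mon, Tue, Wed ✓
Aug: 31 days, starts Thu → 5 of Thu, Fri, Sat
Sep: 30 days, starts Sun → 5 of Sun, Mon
Oct: 31 days, starts Tue → 5 of Tue, Wed, Thu ✓
Nov: 30 days, starts Fri → 5 of Fri, Sat
Dec: 31 days, starts Sun → 5 of Sun, Mon, Tue
Months with five Wednesdays: Jan, May, Jul, Oct.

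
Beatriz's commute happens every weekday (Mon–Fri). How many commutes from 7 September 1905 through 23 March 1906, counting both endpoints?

142 weekdays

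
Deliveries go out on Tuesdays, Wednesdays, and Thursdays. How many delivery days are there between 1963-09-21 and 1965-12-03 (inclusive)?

1963-09-21 is a Saturday.
That's 805 days from start to end, counting both.
805 = 7 × 115, so the span is exactly 115 full weeks.
Each full week contributes 3 days from the set (Tue, Wed, Thu): 115 × 3 = 345.

345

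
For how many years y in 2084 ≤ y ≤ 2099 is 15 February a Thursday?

2

Day of week of February 15 in each year:
2084: Tue, 2085: Thu ✓, 2086: Fri, 2087: Sat, 2088: Sun, 2089: Tue, 2090: Wed, 2091: Thu ✓, 2092: Fri, 2093: Sun, 2094: Mon, 2095: Tue, 2096: Wed, 2097: Fri, 2098: Sat, 2099: Sun
Thursdays: 2085, 2091.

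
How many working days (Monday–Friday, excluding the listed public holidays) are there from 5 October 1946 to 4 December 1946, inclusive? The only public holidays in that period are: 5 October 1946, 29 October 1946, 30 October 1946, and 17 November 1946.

41 working days

5 October 1946 is a Saturday.
The range spans 61 days (inclusive of both endpoints).
61 = 7 × 8 + 5, so there are 8 full weeks plus 5 extra days.
Each full week contributes 5 weekdays (Mon–Fri): 8 × 5 = 40.
The 5 extra days are Sat, Sun, Mon, Tue, Wed — 3 of them qualify.
Total: 40 + 3 = 43.
Holidays: 5 October 1946 (Sat); 29 October 1946 (Tue); 30 October 1946 (Wed); 17 November 1946 (Sun).
2 of the 4 holidays fall on weekdays; the rest are weekends and were already excluded.
Business days: 43 − 2 = 41.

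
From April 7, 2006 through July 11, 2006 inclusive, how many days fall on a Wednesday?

April 7, 2006 is a Friday.
The range spans 96 days (inclusive of both endpoints).
96 = 7 × 13 + 5, so there are 13 full weeks plus 5 extra days.
Each full week contributes one Wednesday: 13 so far.
The 5 extra days are Fri, Sat, Sun, Mon, Tue — none qualify.
Total: 13 + 0 = 13.

13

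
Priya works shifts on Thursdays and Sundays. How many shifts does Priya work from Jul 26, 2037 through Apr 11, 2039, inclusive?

Jul 26, 2037 is a Sunday.
That's 625 days from start to end, counting both.
625 = 7 × 89 + 2, so there are 89 full weeks plus 2 extra days.
Each full week contributes 2 days from the set (Thu, Sun): 89 × 2 = 178.
The 2 extra days are Sun, Mon — 1 of them qualifies.
Total: 178 + 1 = 179.

179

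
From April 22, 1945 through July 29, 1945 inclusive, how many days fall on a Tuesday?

April 22, 1945 is a Sunday.
That's 99 days from start to end, counting both.
99 = 7 × 14 + 1, so there are 14 full weeks plus 1 extra day.
Each full week contributes one Tuesday: 14 so far.
The 1 extra day is Sun — none qualify.
Total: 14 + 0 = 14.

14 Tuesdays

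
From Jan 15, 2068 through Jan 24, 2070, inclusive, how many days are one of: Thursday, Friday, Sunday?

Jan 15, 2068 is a Sunday.
The range spans 741 days (inclusive of both endpoints).
741 = 7 × 105 + 6, so there are 105 full weeks plus 6 extra days.
Each full week contributes 3 days from the set (Thu, Fri, Sun): 105 × 3 = 315.
The 6 extra days are Sun, Mon, Tue, Wed, Thu, Fri — 3 of them qualify.
Total: 315 + 3 = 318.

318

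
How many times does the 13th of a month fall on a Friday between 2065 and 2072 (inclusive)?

15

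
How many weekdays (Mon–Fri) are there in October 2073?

22 weekdays

1 October 2073 is a Sunday.
The range spans 31 days (inclusive of both endpoints).
31 = 7 × 4 + 3, so there are 4 full weeks plus 3 extra days.
Each full week contributes 5 weekdays (Mon–Fri): 4 × 5 = 20.
The 3 extra days are Sun, Mon, Tue — 2 of them qualify.
Total: 20 + 2 = 22.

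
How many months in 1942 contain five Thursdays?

5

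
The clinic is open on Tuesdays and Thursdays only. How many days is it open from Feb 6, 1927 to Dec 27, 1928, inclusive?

198

Feb 6, 1927 is a Sunday.
From Feb 6, 1927 to Dec 27, 1928 is 691 days inclusive.
691 = 7 × 98 + 5, so there are 98 full weeks plus 5 extra days.
Each full week contributes 2 days from the set (Tue, Thu): 98 × 2 = 196.
The 5 extra days are Sun, Mon, Tue, Wed, Thu — 2 of them qualify.
Total: 196 + 2 = 198.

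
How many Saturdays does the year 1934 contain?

Jan 1, 1934 is a Monday.
From Jan 1, 1934 to Dec 31, 1934 is 365 days inclusive.
365 = 7 × 52 + 1, so there are 52 full weeks plus 1 extra day.
Each full week contributes one Saturday: 52 so far.
The 1 extra day is Monday — none qualify.
Total: 52 + 0 = 52.

52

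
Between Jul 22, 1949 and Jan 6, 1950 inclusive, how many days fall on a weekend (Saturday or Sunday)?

Jul 22, 1949 is a Friday.
That's 169 days from start to end, counting both.
169 = 7 × 24 + 1, so there are 24 full weeks plus 1 extra day.
Each full week contributes 2 weekend days (Sat, Sun): 24 × 2 = 48.
The 1 extra day is Friday — none qualify.
Total: 48 + 0 = 48.

48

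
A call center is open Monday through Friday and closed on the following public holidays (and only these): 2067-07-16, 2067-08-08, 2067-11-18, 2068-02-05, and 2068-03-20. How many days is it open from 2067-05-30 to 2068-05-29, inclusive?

2067-05-30 is a Monday.
The range spans 366 days (inclusive of both endpoints).
366 = 7 × 52 + 2, so there are 52 full weeks plus 2 extra days.
Each full week contributes 5 weekdays (Mon–Fri): 52 × 5 = 260.
The 2 extra days are Monday, Tuesday — 2 of them qualify.
Total: 260 + 2 = 262.
Holidays: 2067-07-16 (Sat); 2067-08-08 (Mon); 2067-11-18 (Fri); 2068-02-05 (Sun); 2068-03-20 (Tue).
3 of the 5 holidays fall on weekdays; the rest are weekends and were already excluded.
Business days: 262 − 3 = 259.

259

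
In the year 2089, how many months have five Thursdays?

4

A month has five Thursdays exactly when Thursday falls within its first (length − 28) days.
Jan: 31 days, starts Sat → 5 of Sat, Sun, Mon
Feb: 28 days, starts Tue → 5 of (none)
Mar: 31 days, starts Tue → 5 of Tue, Wed, Thu ✓
Apr: 30 days, starts Fri → 5 of Fri, Sat
May: 31 days, starts Sun → 5 of Sun, Mon, Tue
Jun: 30 days, starts Wed → 5 of Wed, Thu ✓
Jul: 31 days, starts Fri → 5 of Fri, Sat, Sun
Aug: 31 days, starts Mon → 5 of Mon, Tue, Wed
Sep: 30 days, starts Thu → 5 of Thu, Fri ✓
Oct: 31 days, starts Sat → 5 of Sat, Sun, Mon
Nov: 30 days, starts Tue → 5 of Tue, Wed
Dec: 31 days, starts Thu → 5 of Thu, Fri, Sat ✓
Months with five Thursdays: Mar, Jun, Sep, Dec.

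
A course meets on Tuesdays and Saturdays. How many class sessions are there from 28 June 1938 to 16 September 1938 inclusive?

23

28 June 1938 is a Tuesday.
That's 81 days from start to end, counting both.
81 = 7 × 11 + 4, so there are 11 full weeks plus 4 extra days.
Each full week contributes 2 days from the set (Tue, Sat): 11 × 2 = 22.
The 4 extra days are Tue, Wed, Thu, Fri — 1 of them qualifies.
Total: 22 + 1 = 23.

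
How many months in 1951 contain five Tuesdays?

A month has five Tuesdays exactly when Tuesday falls within its first (length − 28) days.
Jan: 31 days, starts Mon → 5 of Mon, Tue, Wed ✓
Feb: 28 days, starts Thu → 5 of (none)
Mar: 31 days, starts Thu → 5 of Thu, Fri, Sat
Apr: 30 days, starts Sun → 5 of Sun, Mon
May: 31 days, starts Tue → 5 of Tue, Wed, Thu ✓
Jun: 30 days, starts Fri → 5 of Fri, Sat
Jul: 31 days, starts Sun → 5 of Sun, Mon, Tue ✓
Aug: 31 days, starts Wed → 5 of Wed, Thu, Fri
Sep: 30 days, starts Sat → 5 of Sat, Sun
Oct: 31 days, starts Mon → 5 of Mon, Tue, Wed ✓
Nov: 30 days, starts Thu → 5 of Thu, Fri
Dec: 31 days, starts Sat → 5 of Sat, Sun, Mon
Months with five Tuesdays: Jan, May, Jul, Oct.

4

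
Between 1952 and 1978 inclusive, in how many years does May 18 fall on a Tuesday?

4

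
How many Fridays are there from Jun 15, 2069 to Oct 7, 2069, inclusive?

Jun 15, 2069 is a Saturday.
The range spans 115 days (inclusive of both endpoints).
115 = 7 × 16 + 3, so there are 16 full weeks plus 3 extra days.
Each full week contributes one Friday: 16 so far.
The 3 extra days are Saturday, Sunday, Monday — none qualify.
Total: 16 + 0 = 16.

16 Fridays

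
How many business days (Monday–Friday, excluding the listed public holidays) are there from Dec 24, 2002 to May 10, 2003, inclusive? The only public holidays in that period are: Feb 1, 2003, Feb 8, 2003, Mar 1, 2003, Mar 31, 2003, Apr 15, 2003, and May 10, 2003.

Dec 24, 2002 is a Tuesday.
The range spans 138 days (inclusive of both endpoints).
138 = 7 × 19 + 5, so there are 19 full weeks plus 5 extra days.
Each full week contributes 5 weekdays (Mon–Fri): 19 × 5 = 95.
The 5 extra days are Tue, Wed, Thu, Fri, Sat — 4 of them qualify.
Total: 95 + 4 = 99.
Holidays: Feb 1, 2003 (Sat); Feb 8, 2003 (Sat); Mar 1, 2003 (Sat); Mar 31, 2003 (Mon); Apr 15, 2003 (Tue); May 10, 2003 (Sat).
2 of the 6 holidays fall on weekdays; the rest are weekends and were already excluded.
Business days: 99 − 2 = 97.

97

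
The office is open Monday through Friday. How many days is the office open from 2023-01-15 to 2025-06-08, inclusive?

625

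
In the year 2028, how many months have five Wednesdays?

A month has five Wednesdays exactly when Wednesday falls within its first (length − 28) days.
Jan: 31 days, starts Sat → 5 of Sat, Sun, Mon
Feb: 29 days, starts Tue → 5 of Tue
Mar: 31 days, starts Wed → 5 of Wed, Thu, Fri ✓
Apr: 30 days, starts Sat → 5 of Sat, Sun
May: 31 days, starts Mon → 5 of Mon, Tue, Wed ✓
Jun: 30 days, starts Thu → 5 of Thu, Fri
Jul: 31 days, starts Sat → 5 of Sat, Sun, Mon
Aug: 31 days, starts Tue → 5 of Tue, Wed, Thu ✓
Sep: 30 days, starts Fri → 5 of Fri, Sat
Oct: 31 days, starts Sun → 5 of Sun, Mon, Tue
Nov: 30 days, starts Wed → 5 of Wed, Thu ✓
Dec: 31 days, starts Fri → 5 of Fri, Sat, Sun
Months with five Wednesdays: Mar, May, Aug, Nov.

4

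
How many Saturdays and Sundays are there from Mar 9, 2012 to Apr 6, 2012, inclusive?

Mar 9, 2012 is a Friday.
From Mar 9, 2012 to Apr 6, 2012 is 29 days inclusive.
29 = 7 × 4 + 1, so there are 4 full weeks plus 1 extra day.
Each full week contributes 2 weekend days (Sat, Sun): 4 × 2 = 8.
The 1 extra day is Fri — none qualify.
Total: 8 + 0 = 8.

8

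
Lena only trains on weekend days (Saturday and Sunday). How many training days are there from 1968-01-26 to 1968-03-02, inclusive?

1968-01-26 is a Friday.
The range spans 37 days (inclusive of both endpoints).
37 = 7 × 5 + 2, so there are 5 full weeks plus 2 extra days.
Each full week contributes 2 weekend days (Sat, Sun): 5 × 2 = 10.
The 2 extra days are Fri, Sat — 1 of them qualifies.
Total: 10 + 1 = 11.

11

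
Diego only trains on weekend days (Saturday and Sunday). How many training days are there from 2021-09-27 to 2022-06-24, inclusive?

76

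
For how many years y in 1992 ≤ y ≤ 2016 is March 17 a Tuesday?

Day of week of March 17 in each year:
1992: Tue ✓, 1993: Wed, 1994: Thu, 1995: Fri, 1996: Sun, 1997: Mon, 1998: Tue ✓, 1999: Wed, 2000: Fri, 2001: Sat, 2002: Sun, 2003: Mon, 2004: Wed, 2005: Thu, 2006: Fri, 2007: Sat, 2008: Mon, 2009: Tue ✓, 2010: Wed, 2011: Thu, 2012: Sat, 2013: Sun, 2014: Mon, 2015: Tue ✓, 2016: Thu
Tuesdays: 1992, 1998, 2009, 2015.

4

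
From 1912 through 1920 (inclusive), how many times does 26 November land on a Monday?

1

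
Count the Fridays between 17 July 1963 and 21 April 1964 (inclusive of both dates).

40 Fridays

17 July 1963 is a Wednesday.
From 17 July 1963 to 21 April 1964 is 280 days inclusive.
280 = 7 × 40, so the span is exactly 40 full weeks.
Each full week contributes one Friday: 40 so far.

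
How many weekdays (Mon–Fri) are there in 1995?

260

Jan 1, 1995 is a Sunday.
The range spans 365 days (inclusive of both endpoints).
365 = 7 × 52 + 1, so there are 52 full weeks plus 1 extra day.
Each full week contributes 5 weekdays (Mon–Fri): 52 × 5 = 260.
The 1 extra day is Sunday — none qualify.
Total: 260 + 0 = 260.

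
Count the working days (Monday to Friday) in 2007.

Jan 1, 2007 is a Monday.
That's 365 days from start to end, counting both.
365 = 7 × 52 + 1, so there are 52 full weeks plus 1 extra day.
Each full week contributes 5 weekdays (Mon–Fri): 52 × 5 = 260.
The 1 extra day is Mon — 1 of them qualifies.
Total: 260 + 1 = 261.

261 weekdays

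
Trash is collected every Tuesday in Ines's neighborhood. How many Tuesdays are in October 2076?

4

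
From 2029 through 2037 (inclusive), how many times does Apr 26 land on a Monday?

1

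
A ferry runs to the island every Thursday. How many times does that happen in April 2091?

1 April 2091 is a Sunday.
The range spans 30 days (inclusive of both endpoints).
30 = 7 × 4 + 2, so there are 4 full weeks plus 2 extra days.
Each full week contributes one Thursday: 4 so far.
The 2 extra days are Sun, Mon — none qualify.
Total: 4 + 0 = 4.

4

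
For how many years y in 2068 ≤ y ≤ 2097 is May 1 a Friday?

Day of week of May 1 in each year:
2068: Tue, 2069: Wed, 2070: Thu, 2071: Fri ✓, 2072: Sun, 2073: Mon, 2074: Tue, 2075: Wed, 2076: Fri ✓, 2077: Sat, 2078: Sun, 2079: Mon, 2080: Wed, 2081: Thu, 2082: Fri ✓, 2083: Sat, 2084: Mon, 2085: Tue, 2086: Wed, 2087: Thu, 2088: Sat, 2089: Sun, 2090: Mon, 2091: Tue, 2092: Thu, 2093: Fri ✓, 2094: Sat, 2095: Sun, 2096: Tue, 2097: Wed
Fridays: 2071, 2076, 2082, 2093.

4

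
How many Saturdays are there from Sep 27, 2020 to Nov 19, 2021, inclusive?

59

Sep 27, 2020 is a Sunday.
From Sep 27, 2020 to Nov 19, 2021 is 419 days inclusive.
419 = 7 × 59 + 6, so there are 59 full weeks plus 6 extra days.
Each full week contributes one Saturday: 59 so far.
The 6 extra days are Sunday, Monday, Tuesday, Wednesday, Thursday, Friday — none qualify.
Total: 59 + 0 = 59.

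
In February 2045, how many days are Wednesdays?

Feb 1, 2045 is a Wednesday.
From Feb 1, 2045 to Feb 28, 2045 is 28 days inclusive.
28 = 7 × 4, so the span is exactly 4 full weeks.
Each full week contributes one Wednesday: 4 so far.

4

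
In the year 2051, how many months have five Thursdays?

4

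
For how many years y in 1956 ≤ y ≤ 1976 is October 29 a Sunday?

Day of week of October 29 in each year:
1956: Mon, 1957: Tue, 1958: Wed, 1959: Thu, 1960: Sat, 1961: Sun ✓, 1962: Mon, 1963: Tue, 1964: Thu, 1965: Fri, 1966: Sat, 1967: Sun ✓, 1968: Tue, 1969: Wed, 1970: Thu, 1971: Fri, 1972: Sun ✓, 1973: Mon, 1974: Tue, 1975: Wed, 1976: Fri
Sundays: 1961, 1967, 1972.

3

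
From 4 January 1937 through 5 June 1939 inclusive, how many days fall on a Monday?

4 January 1937 is a Monday.
From 4 January 1937 to 5 June 1939 is 883 days inclusive.
883 = 7 × 126 + 1, so there are 126 full weeks plus 1 extra day.
Each full week contributes one Monday: 126 so far.
The 1 extra day is Monday — 1 of them qualifies.
Total: 126 + 1 = 127.

127 Mondays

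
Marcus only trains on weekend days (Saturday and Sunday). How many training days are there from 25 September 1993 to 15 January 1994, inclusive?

25 September 1993 is a Saturday.
The range spans 113 days (inclusive of both endpoints).
113 = 7 × 16 + 1, so there are 16 full weeks plus 1 extra day.
Each full week contributes 2 weekend days (Sat, Sun): 16 × 2 = 32.
The 1 extra day is Saturday — 1 of them qualifies.
Total: 32 + 1 = 33.

33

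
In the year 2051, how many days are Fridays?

1 January 2051 is a Sunday.
The range spans 365 days (inclusive of both endpoints).
365 = 7 × 52 + 1, so there are 52 full weeks plus 1 extra day.
Each full week contributes one Friday: 52 so far.
The 1 extra day is Sun — none qualify.
Total: 52 + 0 = 52.

52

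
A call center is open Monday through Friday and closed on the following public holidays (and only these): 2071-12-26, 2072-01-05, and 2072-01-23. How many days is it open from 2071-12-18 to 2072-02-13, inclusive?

2071-12-18 is a Friday.
The range spans 58 days (inclusive of both endpoints).
58 = 7 × 8 + 2, so there are 8 full weeks plus 2 extra days.
Each full week contributes 5 weekdays (Mon–Fri): 8 × 5 = 40.
The 2 extra days are Fri, Sat — 1 of them qualifies.
Total: 40 + 1 = 41.
Holidays: 2071-12-26 (Sat); 2072-01-05 (Tue); 2072-01-23 (Sat).
1 of the 3 holidays fall on weekdays; the rest are weekends and were already excluded.
Business days: 41 − 1 = 40.

40 business days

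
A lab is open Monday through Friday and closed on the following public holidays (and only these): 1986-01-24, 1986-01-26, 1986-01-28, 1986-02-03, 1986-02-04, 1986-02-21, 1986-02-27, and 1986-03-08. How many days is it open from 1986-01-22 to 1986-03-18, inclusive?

1986-01-22 is a Wednesday.
The range spans 56 days (inclusive of both endpoints).
56 = 7 × 8, so the span is exactly 8 full weeks.
Each full week contributes 5 weekdays (Mon–Fri): 8 × 5 = 40.
Total: 40.
Holidays: 1986-01-24 (Fri); 1986-01-26 (Sun); 1986-01-28 (Tue); 1986-02-03 (Mon); 1986-02-04 (Tue); 1986-02-21 (Fri); 1986-02-27 (Thu); 1986-03-08 (Sat).
6 of the 8 holidays fall on weekdays; the rest are weekends and were already excluded.
Business days: 40 − 6 = 34.

34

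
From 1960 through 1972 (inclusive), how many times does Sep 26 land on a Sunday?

2

Day of week of September 26 in each year:
1960: Mon, 1961: Tue, 1962: Wed, 1963: Thu, 1964: Sat, 1965: Sun ✓, 1966: Mon, 1967: Tue, 1968: Thu, 1969: Fri, 1970: Sat, 1971: Sun ✓, 1972: Tue
Sundays: 1965, 1971.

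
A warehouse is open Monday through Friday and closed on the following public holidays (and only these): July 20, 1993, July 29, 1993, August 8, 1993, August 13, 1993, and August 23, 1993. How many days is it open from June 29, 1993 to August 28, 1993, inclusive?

40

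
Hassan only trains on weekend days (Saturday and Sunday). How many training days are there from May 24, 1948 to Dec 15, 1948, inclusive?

58

May 24, 1948 is a Monday.
From May 24, 1948 to Dec 15, 1948 is 206 days inclusive.
206 = 7 × 29 + 3, so there are 29 full weeks plus 3 extra days.
Each full week contributes 2 weekend days (Sat, Sun): 29 × 2 = 58.
The 3 extra days are Monday, Tuesday, Wednesday — none qualify.
Total: 58 + 0 = 58.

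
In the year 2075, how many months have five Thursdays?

4

A month has five Thursdays exactly when Thursday falls within its first (length − 28) days.
Jan: 31 days, starts Tue → 5 of Tue, Wed, Thu ✓
Feb: 28 days, starts Fri → 5 of (none)
Mar: 31 days, starts Fri → 5 of Fri, Sat, Sun
Apr: 30 days, starts Mon → 5 of Mon, Tue
May: 31 days, starts Wed → 5 of Wed, Thu, Fri ✓
Jun: 30 days, starts Sat → 5 of Sat, Sun
Jul: 31 days, starts Mon → 5 of Mon, Tue, Wed
Aug: 31 days, starts Thu → 5 of Thu, Fri, Sat ✓
Sep: 30 days, starts Sun → 5 of Sun, Mon
Oct: 31 days, starts Tue → 5 of Tue, Wed, Thu ✓
Nov: 30 days, starts Fri → 5 of Fri, Sat
Dec: 31 days, starts Sun → 5 of Sun, Mon, Tue
Months with five Thursdays: Jan, May, Aug, Oct.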